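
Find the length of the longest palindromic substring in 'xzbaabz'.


Scanning 'xzbaabz' for palindromic substrings.
Substring at positions 1-6: 'zbaabz'.
Check: reverse('zbaabz') = 'zbaabz' -> palindrome confirmed.
Neighbouring characters ('x' / '-') break symmetry, so it cannot extend further.
No longer palindromic substring exists; longest length = 6

6


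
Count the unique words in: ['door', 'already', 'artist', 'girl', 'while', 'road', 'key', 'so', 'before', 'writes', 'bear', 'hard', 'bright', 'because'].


Listing all tokens and tracking unique types:
  Token 1: 'door' -> NEW (unique so far: 1)
  Token 2: 'already' -> NEW (unique so far: 2)
  Token 3: 'artist' -> NEW (unique so far: 3)
  Token 4: 'girl' -> NEW (unique so far: 4)
  Token 5: 'while' -> NEW (unique so far: 5)
  Token 6: 'road' -> NEW (unique so far: 6)
  Token 7: 'key' -> NEW (unique so far: 7)
  Token 8: 'so' -> NEW (unique so far: 8)
  Token 9: 'before' -> NEW (unique so far: 9)
  Token 10: 'writes' -> NEW (unique so far: 10)
  Token 11: 'bear' -> NEW (unique so far: 11)
  Token 12: 'hard' -> NEW (unique so far: 12)
  Token 13: 'bright' -> NEW (unique so far: 13)
  Token 14: 'because' -> NEW (unique so far: 14)
Unique types: ('already', 'artist', 'bear', 'because', 'before', 'bright', 'door', 'girl', 'hard', 'key', 'road', 'so', 'while', 'writes')
Vocabulary size: 14

14


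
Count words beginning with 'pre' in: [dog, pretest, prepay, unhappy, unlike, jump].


Checking each word for prefix 'pre':
  'dog' -> no (count: 0)
  'pretest' -> YES, starts with 'pre' (count: 1)
  'prepay' -> YES, starts with 'pre' (count: 2)
  'unhappy' -> no (count: 2)
  'unlike' -> no (count: 2)
  'jump' -> no (count: 2)
Total with prefix 'pre': 2

2


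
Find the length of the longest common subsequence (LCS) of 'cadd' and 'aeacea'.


DP table for LCS of 'cadd' and 'aeacea':
       a  e  a  c  e  a
    0  0  0  0  0  0  0
  c 0  0  0  0  1  1  1
  a 0  1  1  1  1  1  2
  d 0  1  1  1  1  1  2
  d 0  1  1  1  1  1  2
LCS: 'ca'
LCS length = 2

2


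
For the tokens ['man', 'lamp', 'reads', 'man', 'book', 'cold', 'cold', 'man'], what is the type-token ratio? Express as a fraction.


Tokens: 8
Unique types: ('book', 'cold', 'lamp', 'man', 'reads') = 5
TTR = 5/8
Already in lowest terms.

5/8


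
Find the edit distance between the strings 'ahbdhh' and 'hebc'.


Building DP table for s1='ahbdhh' (len 6) and s2='hebc' (len 4):
       h  e  b  c
    0  1  2  3  4
  a 1  1  2  3  4
  h 2  1  2  3  4
  b 3  2  2  2  3
  d 4  3  3  3  3
  h 5  4  4  4  4
  h 6  5  5  5  5
Edit distance = dp[6][4] = 5

5


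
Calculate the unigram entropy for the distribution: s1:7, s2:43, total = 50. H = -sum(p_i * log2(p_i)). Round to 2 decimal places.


Computing entropy H = -sum(p_i * log2(p_i)):
  s1: p = 7/50 = 0.1400, -p*log2(p) = 0.3971
  s2: p = 43/50 = 0.8600, -p*log2(p) = 0.1871
H = sum of terms = 0.5842
Rounded to 2 decimals: 0.58

0.58


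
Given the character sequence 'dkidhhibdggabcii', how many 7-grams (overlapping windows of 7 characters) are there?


String 'dkidhhibdggabcii' has length L = 16.
Number of overlapping n-grams = L - n + 1
Substituting: 16 - 7 + 1 = 10

10


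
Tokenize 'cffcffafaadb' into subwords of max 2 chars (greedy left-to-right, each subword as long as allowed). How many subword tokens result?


'cffcffafaadb' has 12 characters.
Chunking with max size 2:
  Chunk 1: 'cf' (positions 0-1)
  Chunk 2: 'fc' (positions 2-3)
  Chunk 3: 'ff' (positions 4-5)
  Chunk 4: 'af' (positions 6-7)
  Chunk 5: 'aa' (positions 8-9)
  Chunk 6: 'db' (positions 10-11)
Total chunks: ceil(12 / 2) = 6

6


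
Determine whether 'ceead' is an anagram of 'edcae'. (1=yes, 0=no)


Sort characters of 'ceead': 'acdee'
Sort characters of 'edcae': 'acdee'
Sorted forms match -> they ARE anagrams
Result: 1

1


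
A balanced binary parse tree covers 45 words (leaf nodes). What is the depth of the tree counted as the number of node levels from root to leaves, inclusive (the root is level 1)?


In a balanced binary tree with n leaves the deepest leaf is ceil(log2(n)) edges below the root,
so counting node levels inclusive of root and leaves gives ceil(log2(n)) + 1 levels.
log2(45) = 5.4919
ceil(5.4919) = 6
levels = 6 + 1 = 7

7


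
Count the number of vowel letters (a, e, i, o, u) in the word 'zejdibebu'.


Scanning each character of 'zejdibebu':
  Position 1: 'z' -> consonant (running count: 0)
  Position 2: 'e' -> vowel (running count: 1)
  Position 3: 'j' -> consonant (running count: 1)
  Position 4: 'd' -> consonant (running count: 1)
  Position 5: 'i' -> vowel (running count: 2)
  Position 6: 'b' -> consonant (running count: 2)
  Position 7: 'e' -> vowel (running count: 3)
  Position 8: 'b' -> consonant (running count: 3)
  Position 9: 'u' -> vowel (running count: 4)
Total vowels: 4

4


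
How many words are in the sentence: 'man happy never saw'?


Counting words by splitting on spaces:
  Word 1: 'man'
  Word 2: 'happy'
  Word 3: 'never'
  Word 4: 'saw'
Total words: 4

4


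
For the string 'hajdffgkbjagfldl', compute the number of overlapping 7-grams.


String 'hajdffgkbjagfldl' has length L = 16.
Number of overlapping n-grams = L - n + 1
Substituting: 16 - 7 + 1 = 10

10


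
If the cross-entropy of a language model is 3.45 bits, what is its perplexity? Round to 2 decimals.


Perplexity formula: PP = 2^H
H = 3.45
PP = 2^3.45
Decompose: 2^3.45 = 2^3 * 2^0.45
2^3 = 8, 2^0.45 ~ 1.3660403
PP ~ 8 * 1.3660403 = 10.9283224
Rounded to 2 decimals: 10.93

10.93


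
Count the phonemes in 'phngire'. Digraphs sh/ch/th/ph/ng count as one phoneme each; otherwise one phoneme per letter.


Parsing 'phngire' greedily, digraphs first:
  'ph' -> digraph (1 consonant phoneme) (phonemes so far: 1)
  'ng' -> digraph (1 consonant phoneme) (phonemes so far: 2)
  'i' -> vowel phoneme (phonemes so far: 3)
  'r' -> consonant phoneme (phonemes so far: 4)
  'e' -> vowel phoneme (phonemes so far: 5)
Total phonemes: 5

5


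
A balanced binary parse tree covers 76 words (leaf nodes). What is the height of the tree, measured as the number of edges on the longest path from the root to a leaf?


In a balanced binary tree with n leaves the deepest leaf is ceil(log2(n)) edges below the root.
log2(76) = 6.2479
ceil(6.2479) = 7
height (edges) = 7

7


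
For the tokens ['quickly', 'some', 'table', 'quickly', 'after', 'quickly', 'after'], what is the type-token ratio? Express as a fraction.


Tokens: 7
Unique types: ('after', 'quickly', 'some', 'table') = 4
TTR = 4/7
Already in lowest terms.

4/7


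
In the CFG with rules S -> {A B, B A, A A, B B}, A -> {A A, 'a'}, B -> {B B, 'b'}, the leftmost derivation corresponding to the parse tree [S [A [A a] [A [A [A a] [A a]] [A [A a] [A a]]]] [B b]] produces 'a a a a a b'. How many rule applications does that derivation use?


Every bracketed nonterminal node [X ...] in the tree is produced by exactly one rule application.
Reading the tree off as a leftmost derivation:
  Step 1: S  =>  A B   (applied S -> A B)
  Step 2: A B  =>  A A B   (applied A -> A A)
  Step 3: A A B  =>  a A B   (applied A -> a)
  Step 4: a A B  =>  a A A B   (applied A -> A A)
  Step 5: a A A B  =>  a A A A B   (applied A -> A A)
  Step 6: a A A A B  =>  a a A A B   (applied A -> a)
  Step 7: a a A A B  =>  a a a A B   (applied A -> a)
  Step 8: a a a A B  =>  a a a A A B   (applied A -> A A)
  Step 9: a a a A A B  =>  a a a a A B   (applied A -> a)
  Step 10: a a a a A B  =>  a a a a a B   (applied A -> a)
  Step 11: a a a a a B  =>  a a a a a b   (applied B -> b)
Final yield: a a a a a b
Total rewrite steps: 11

11


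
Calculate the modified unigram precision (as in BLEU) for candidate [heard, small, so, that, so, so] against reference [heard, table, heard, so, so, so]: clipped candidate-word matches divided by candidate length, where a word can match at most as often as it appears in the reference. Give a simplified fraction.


Reference word counts: {'heard': 2, 'so': 3, 'table': 1}
Checking each candidate word (with clipping):
  'heard' -> in reference (ref count 2, used 1/2) -> match (matches: 1)
  'small' -> not in reference -> no match (matches: 1)
  'so' -> in reference (ref count 3, used 1/3) -> match (matches: 2)
  'that' -> not in reference -> no match (matches: 2)
  'so' -> in reference (ref count 3, used 2/3) -> match (matches: 3)
  'so' -> in reference (ref count 3, used 3/3) -> match (matches: 4)
Clipped matches: 4, Candidate length: 6
Precision = 4/6 = 2/3

2/3


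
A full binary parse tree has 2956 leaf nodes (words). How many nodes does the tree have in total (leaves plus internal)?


Leaf nodes (terminals): 2956
Internal nodes = n - 1 = 2956 - 1 = 2955
Total = leaves + internal = 2956 + 2955 = 5911

5911


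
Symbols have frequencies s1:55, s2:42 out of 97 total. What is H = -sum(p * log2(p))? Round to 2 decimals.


Computing entropy H = -sum(p_i * log2(p_i)):
  s1: p = 55/97 = 0.5670, -p*log2(p) = 0.4641
  s2: p = 42/97 = 0.4330, -p*log2(p) = 0.5229
H = sum of terms = 0.9870
Rounded to 2 decimals: 0.99

0.99


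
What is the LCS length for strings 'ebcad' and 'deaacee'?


DP table for LCS of 'ebcad' and 'deaacee':
       d  e  a  a  c  e  e
    0  0  0  0  0  0  0  0
  e 0  0  1  1  1  1  1  1
  b 0  0  1  1  1  1  1  1
  c 0  0  1  1  1  2  2  2
  a 0  0  1  2  2  2  2  2
  d 0  1  1  2  2  2  2  2
LCS: 'ec'
LCS length = 2

2


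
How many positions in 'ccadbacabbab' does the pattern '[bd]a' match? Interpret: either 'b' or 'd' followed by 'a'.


Pattern: [bd]a means either 'b' or 'd' followed by 'a'.
Scanning 'ccadbacabbab' position-by-position:
  Pos 0: window 'cc' -> no
  Pos 1: window 'ca' -> no
  Pos 2: window 'ad' -> no
  Pos 3: window 'db' -> no
  Pos 4: window 'ba' -> MATCH
  Pos 5: window 'ac' -> no
  Pos 6: window 'ca' -> no
  Pos 7: window 'ab' -> no
  Pos 8: window 'bb' -> no
  Pos 9: window 'ba' -> MATCH
  Pos 10: window 'ab' -> no
  Pos 11: window 'b' -> no
Total matches: 2

2


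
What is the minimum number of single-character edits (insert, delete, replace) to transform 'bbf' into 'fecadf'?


Building DP table for s1='bbf' (len 3) and s2='fecadf' (len 6):
       f  e  c  a  d  f
    0  1  2  3  4  5  6
  b 1  1  2  3  4  5  6
  b 2  2  2  3  4  5  6
  f 3  2  3  3  4  5  5
Edit distance = dp[3][6] = 5

5


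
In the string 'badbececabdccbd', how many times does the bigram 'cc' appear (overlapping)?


Scanning 'badbececabdccbd' for bigram 'cc':
  Position 0: 'ba' -> no
  Position 1: 'ad' -> no
  Position 2: 'db' -> no
  Position 3: 'be' -> no
  Position 4: 'ec' -> no
  Position 5: 'ce' -> no
  Position 6: 'ec' -> no
  Position 7: 'ca' -> no
  Position 8: 'ab' -> no
  Position 9: 'bd' -> no
  Position 10: 'dc' -> no
  Position 11: 'cc' -> MATCH
  Position 12: 'cb' -> no
  Position 13: 'bd' -> no
Total matches: 1

1


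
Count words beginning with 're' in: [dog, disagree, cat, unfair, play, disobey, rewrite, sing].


Checking each word for prefix 're':
  'dog' -> no (count: 0)
  'disagree' -> no (count: 0)
  'cat' -> no (count: 0)
  'unfair' -> no (count: 0)
  'play' -> no (count: 0)
  'disobey' -> no (count: 0)
  'rewrite' -> YES, starts with 're' (count: 1)
  'sing' -> no (count: 1)
Total with prefix 're': 1

1


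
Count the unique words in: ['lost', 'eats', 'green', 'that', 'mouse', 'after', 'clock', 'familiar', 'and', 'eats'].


Listing all tokens and tracking unique types:
  Token 1: 'lost' -> NEW (unique so far: 1)
  Token 2: 'eats' -> NEW (unique so far: 2)
  Token 3: 'green' -> NEW (unique so far: 3)
  Token 4: 'that' -> NEW (unique so far: 4)
  Token 5: 'mouse' -> NEW (unique so far: 5)
  Token 6: 'after' -> NEW (unique so far: 6)
  Token 7: 'clock' -> NEW (unique so far: 7)
  Token 8: 'familiar' -> NEW (unique so far: 8)
  Token 9: 'and' -> NEW (unique so far: 9)
  Token 10: 'eats' -> duplicate (unique so far: 9)
Unique types: ('after', 'and', 'clock', 'eats', 'familiar', 'green', 'lost', 'mouse', 'that')
Vocabulary size: 9

9


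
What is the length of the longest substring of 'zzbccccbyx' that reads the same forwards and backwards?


Scanning 'zzbccccbyx' for palindromic substrings.
Substring at positions 2-7: 'bccccb'.
Check: reverse('bccccb') = 'bccccb' -> palindrome confirmed.
Neighbouring characters ('z' / 'y') break symmetry, so it cannot extend further.
No longer palindromic substring exists; longest length = 6

6


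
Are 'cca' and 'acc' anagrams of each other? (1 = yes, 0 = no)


Sort characters of 'cca': 'acc'
Sort characters of 'acc': 'acc'
Sorted forms match -> they ARE anagrams
Result: 1

1


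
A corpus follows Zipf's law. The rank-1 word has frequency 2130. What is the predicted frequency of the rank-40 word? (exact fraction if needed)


Zipf's law: freq(rank) = f1 / rank
f1 = 2130, rank = 40
freq = 2130 / 40
GCD(2130, 40) = 10
Simplified: 213/4

213/4


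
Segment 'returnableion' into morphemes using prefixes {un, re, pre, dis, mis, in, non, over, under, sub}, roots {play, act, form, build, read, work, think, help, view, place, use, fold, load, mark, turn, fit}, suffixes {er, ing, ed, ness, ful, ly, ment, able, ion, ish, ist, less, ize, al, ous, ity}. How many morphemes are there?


Segmenting 'returnableion' against the inventory:
  're' -> prefix (morpheme 1)
  'turn' -> root (morpheme 2)
  'able' -> suffix (morpheme 3)
  'ion' -> suffix (morpheme 4)
Total morphemes: 4

4


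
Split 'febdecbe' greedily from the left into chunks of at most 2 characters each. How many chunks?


'febdecbe' has 8 characters.
Chunking with max size 2:
  Chunk 1: 'fe' (positions 0-1)
  Chunk 2: 'bd' (positions 2-3)
  Chunk 3: 'ec' (positions 4-5)
  Chunk 4: 'be' (positions 6-7)
Total chunks: ceil(8 / 2) = 4

4


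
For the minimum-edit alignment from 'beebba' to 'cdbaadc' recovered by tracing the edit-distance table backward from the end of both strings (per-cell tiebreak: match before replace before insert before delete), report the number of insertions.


Edit distance = 6. Backtracking from cell (6, 7) with preference match > replace > insert > delete,
then listing the resulting alignment 'beebba' -> 'cdbaadc' left to right:
  Step 1: delete 'b'
  Step 2: replace e->c
  Step 3: replace e->d
  Step 4: keep 'b'
  Step 5: replace b->a
  Step 6: keep 'a'
  Step 7: insert 'd' [insertion #1]
  Step 8: insert 'c' [insertion #2]
Total insertions: 2

2


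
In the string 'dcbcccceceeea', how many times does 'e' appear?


Scanning 'dcbcccceceeea' for 'e':
  Position 7: 'e' -> MATCH (count: 1)
  Position 9: 'e' -> MATCH (count: 2)
  Position 10: 'e' -> MATCH (count: 3)
  Position 11: 'e' -> MATCH (count: 4)
Total occurrences of 'e': 4

4


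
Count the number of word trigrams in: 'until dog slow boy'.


Word trigrams from [4] words:
  Trigram 1: (until dog slow)
  Trigram 2: (dog slow boy)
Total word trigrams: 4 - 2 = 2

2


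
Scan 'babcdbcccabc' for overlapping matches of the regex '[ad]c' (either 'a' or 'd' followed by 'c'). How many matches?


Pattern: [ad]c means either 'a' or 'd' followed by 'c'.
Scanning 'babcdbcccabc' position-by-position:
  Pos 0: window 'ba' -> no
  Pos 1: window 'ab' -> no
  Pos 2: window 'bc' -> no
  Pos 3: window 'cd' -> no
  Pos 4: window 'db' -> no
  Pos 5: window 'bc' -> no
  Pos 6: window 'cc' -> no
  Pos 7: window 'cc' -> no
  Pos 8: window 'ca' -> no
  Pos 9: window 'ab' -> no
  Pos 10: window 'bc' -> no
  Pos 11: window 'c' -> no
Total matches: 0

0


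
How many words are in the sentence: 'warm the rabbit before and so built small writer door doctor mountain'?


Counting words by splitting on spaces:
  Word 1: 'warm'
  Word 2: 'the'
  Word 3: 'rabbit'
  Word 4: 'before'
  Word 5: 'and'
  Word 6: 'so'
  Word 7: 'built'
  Word 8: 'small'
  Word 9: 'writer'
  Word 10: 'door'
  Word 11: 'doctor'
  Word 12: 'mountain'
Total words: 12

12


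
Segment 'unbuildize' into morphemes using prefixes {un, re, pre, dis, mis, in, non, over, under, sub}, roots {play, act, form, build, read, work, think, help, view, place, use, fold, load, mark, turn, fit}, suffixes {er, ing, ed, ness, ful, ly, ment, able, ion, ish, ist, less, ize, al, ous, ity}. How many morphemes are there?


Segmenting 'unbuildize' against the inventory:
  'un' -> prefix (morpheme 1)
  'build' -> root (morpheme 2)
  'ize' -> suffix (morpheme 3)
Total morphemes: 3

3


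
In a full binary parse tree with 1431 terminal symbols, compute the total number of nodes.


Leaf nodes (terminals): 1431
Internal nodes = n - 1 = 1431 - 1 = 1430
Total = leaves + internal = 1431 + 1430 = 2861

2861


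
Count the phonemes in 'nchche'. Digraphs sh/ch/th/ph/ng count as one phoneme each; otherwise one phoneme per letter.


Parsing 'nchche' greedily, digraphs first:
  'n' -> consonant phoneme (phonemes so far: 1)
  'ch' -> digraph (1 consonant phoneme) (phonemes so far: 2)
  'ch' -> digraph (1 consonant phoneme) (phonemes so far: 3)
  'e' -> vowel phoneme (phonemes so far: 4)
Total phonemes: 4

4


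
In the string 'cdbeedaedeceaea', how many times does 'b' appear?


Scanning 'cdbeedaedeceaea' for 'b':
  Position 2: 'b' -> MATCH (count: 1)
Total occurrences of 'b': 1

1


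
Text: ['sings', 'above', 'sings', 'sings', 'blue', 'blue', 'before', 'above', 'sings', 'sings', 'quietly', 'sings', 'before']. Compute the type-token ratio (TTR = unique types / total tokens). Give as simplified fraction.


Tokens: 13
Unique types: ('above', 'before', 'blue', 'quietly', 'sings') = 5
TTR = 5/13
Already in lowest terms.

5/13


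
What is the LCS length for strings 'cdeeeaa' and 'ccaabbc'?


DP table for LCS of 'cdeeeaa' and 'ccaabbc':
       c  c  a  a  b  b  c
    0  0  0  0  0  0  0  0
  c 0  1  1  1  1  1  1  1
  d 0  1  1  1  1  1  1  1
  e 0  1  1  1  1  1  1  1
  e 0  1  1  1  1  1  1  1
  e 0  1  1  1  1  1  1  1
  a 0  1  1  2  2  2  2  2
  a 0  1  1  2  3  3  3  3
LCS: 'caa'
LCS length = 3

3


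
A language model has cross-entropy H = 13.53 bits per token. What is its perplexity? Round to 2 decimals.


Perplexity formula: PP = 2^H
H = 13.53
PP = 2^13.53
Decompose: 2^13.53 = 2^13 * 2^0.53
2^13 = 8192, 2^0.53 ~ 1.4439292
PP ~ 8192 * 1.4439292 = 11828.6680064
Rounded to 2 decimals: 11828.67

11828.67


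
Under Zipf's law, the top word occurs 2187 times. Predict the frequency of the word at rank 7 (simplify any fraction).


Zipf's law: freq(rank) = f1 / rank
f1 = 2187, rank = 7
freq = 2187 / 7
GCD(2187, 7) = 1
Simplified: 2187/7

2187/7


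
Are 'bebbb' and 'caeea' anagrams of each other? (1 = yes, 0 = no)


Sort characters of 'bebbb': 'bbbbe'
Sort characters of 'caeea': 'aacee'
Sorted forms differ -> they are NOT anagrams
Result: 0

0


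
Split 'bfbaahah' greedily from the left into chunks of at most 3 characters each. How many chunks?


'bfbaahah' has 8 characters.
Chunking with max size 3:
  Chunk 1: 'bfb' (positions 0-2)
  Chunk 2: 'aah' (positions 3-5)
  Chunk 3: 'ah' (positions 6-7)
Total chunks: ceil(8 / 3) = 3

3


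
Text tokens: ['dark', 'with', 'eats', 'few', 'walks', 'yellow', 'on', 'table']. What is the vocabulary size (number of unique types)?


Listing all tokens and tracking unique types:
  Token 1: 'dark' -> NEW (unique so far: 1)
  Token 2: 'with' -> NEW (unique so far: 2)
  Token 3: 'eats' -> NEW (unique so far: 3)
  Token 4: 'few' -> NEW (unique so far: 4)
  Token 5: 'walks' -> NEW (unique so far: 5)
  Token 6: 'yellow' -> NEW (unique so far: 6)
  Token 7: 'on' -> NEW (unique so far: 7)
  Token 8: 'table' -> NEW (unique so far: 8)
Unique types: ('dark', 'eats', 'few', 'on', 'table', 'walks', 'with', 'yellow')
Vocabulary size: 8

8


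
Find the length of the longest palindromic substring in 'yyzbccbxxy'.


Scanning 'yyzbccbxxy' for palindromic substrings.
Substring at positions 3-6: 'bccb'.
Check: reverse('bccb') = 'bccb' -> palindrome confirmed.
Neighbouring characters ('z' / 'x') break symmetry, so it cannot extend further.
No longer palindromic substring exists; longest length = 4

4


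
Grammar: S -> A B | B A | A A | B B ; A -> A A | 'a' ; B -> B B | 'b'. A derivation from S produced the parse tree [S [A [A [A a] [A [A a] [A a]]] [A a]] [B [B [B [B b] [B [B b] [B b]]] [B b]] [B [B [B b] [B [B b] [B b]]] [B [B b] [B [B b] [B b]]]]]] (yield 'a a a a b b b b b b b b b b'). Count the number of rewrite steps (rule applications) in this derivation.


Every bracketed nonterminal node [X ...] in the tree is produced by exactly one rule application.
Reading the tree off as a leftmost derivation:
  Step 1: S  =>  A B   (applied S -> A B)
  Step 2: A B  =>  A A B   (applied A -> A A)
  Step 3: A A B  =>  A A A B   (applied A -> A A)
  Step 4: A A A B  =>  a A A B   (applied A -> a)
  Step 5: a A A B  =>  a A A A B   (applied A -> A A)
  Step 6: a A A A B  =>  a a A A B   (applied A -> a)
  Step 7: a a A A B  =>  a a a A B   (applied A -> a)
  Step 8: a a a A B  =>  a a a a B   (applied A -> a)
  Step 9: a a a a B  =>  a a a a B B   (applied B -> B B)
  Step 10: a a a a B B  =>  a a a a B B B   (applied B -> B B)
  Step 11: a a a a B B B  =>  a a a a B B B B   (applied B -> B B)
  Step 12: a a a a B B B B  =>  a a a a b B B B   (applied B -> b)
  Step 13: a a a a b B B B  =>  a a a a b B B B B   (applied B -> B B)
  Step 14: a a a a b B B B B  =>  a a a a b b B B B   (applied B -> b)
  Step 15: a a a a b b B B B  =>  a a a a b b b B B   (applied B -> b)
  Step 16: a a a a b b b B B  =>  a a a a b b b b B   (applied B -> b)
  Step 17: a a a a b b b b B  =>  a a a a b b b b B B   (applied B -> B B)
  Step 18: a a a a b b b b B B  =>  a a a a b b b b B B B   (applied B -> B B)
  Step 19: a a a a b b b b B B B  =>  a a a a b b b b b B B   (applied B -> b)
  Step 20: a a a a b b b b b B B  =>  a a a a b b b b b B B B   (applied B -> B B)
  Step 21: a a a a b b b b b B B B  =>  a a a a b b b b b b B B   (applied B -> b)
  Step 22: a a a a b b b b b b B B  =>  a a a a b b b b b b b B   (applied B -> b)
  Step 23: a a a a b b b b b b b B  =>  a a a a b b b b b b b B B   (applied B -> B B)
  Step 24: a a a a b b b b b b b B B  =>  a a a a b b b b b b b b B   (applied B -> b)
  Step 25: a a a a b b b b b b b b B  =>  a a a a b b b b b b b b B B   (applied B -> B B)
  Step 26: a a a a b b b b b b b b B B  =>  a a a a b b b b b b b b b B   (applied B -> b)
  Step 27: a a a a b b b b b b b b b B  =>  a a a a b b b b b b b b b b   (applied B -> b)
Final yield: a a a a b b b b b b b b b b
Total rewrite steps: 27

27


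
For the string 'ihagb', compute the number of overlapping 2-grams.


String 'ihagb' has length L = 5.
Number of overlapping n-grams = L - n + 1
Substituting: 5 - 2 + 1 = 4

4


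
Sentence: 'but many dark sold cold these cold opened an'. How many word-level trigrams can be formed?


Word trigrams from [9] words:
  Trigram 1: (but many dark)
  Trigram 2: (many dark sold)
  Trigram 3: (dark sold cold)
  Trigram 4: (sold cold these)
  Trigram 5: (cold these cold)
  Trigram 6: (these cold opened)
  Trigram 7: (cold opened an)
Total word trigrams: 9 - 2 = 7

7


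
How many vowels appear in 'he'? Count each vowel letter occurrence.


Scanning each character of 'he':
  Position 1: 'h' -> consonant (running count: 0)
  Position 2: 'e' -> vowel (running count: 1)
Total vowels: 1

1


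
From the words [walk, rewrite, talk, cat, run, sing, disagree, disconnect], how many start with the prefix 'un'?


Checking each word for prefix 'un':
  'walk' -> no (count: 0)
  'rewrite' -> no (count: 0)
  'talk' -> no (count: 0)
  'cat' -> no (count: 0)
  'run' -> no (count: 0)
  'sing' -> no (count: 0)
  'disagree' -> no (count: 0)
  'disconnect' -> no (count: 0)
Total with prefix 'un': 0

0


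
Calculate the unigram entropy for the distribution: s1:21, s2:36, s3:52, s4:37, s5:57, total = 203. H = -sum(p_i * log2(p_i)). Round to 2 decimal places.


Computing entropy H = -sum(p_i * log2(p_i)):
  s1: p = 21/203 = 0.1034, -p*log2(p) = 0.3386
  s2: p = 36/203 = 0.1773, -p*log2(p) = 0.4425
  s3: p = 52/203 = 0.2562, -p*log2(p) = 0.5033
  s4: p = 37/203 = 0.1823, -p*log2(p) = 0.4476
  s5: p = 57/203 = 0.2808, -p*log2(p) = 0.5145
H = sum of terms = 2.2465
Rounded to 2 decimals: 2.25

2.25


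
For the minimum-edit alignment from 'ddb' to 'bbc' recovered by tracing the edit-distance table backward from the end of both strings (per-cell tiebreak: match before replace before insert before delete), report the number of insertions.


Edit distance = 3. Backtracking from cell (3, 3) with preference match > replace > insert > delete,
then listing the resulting alignment 'ddb' -> 'bbc' left to right:
  Step 1: replace d->b
  Step 2: replace d->b
  Step 3: replace b->c
Total insertions: 0

0


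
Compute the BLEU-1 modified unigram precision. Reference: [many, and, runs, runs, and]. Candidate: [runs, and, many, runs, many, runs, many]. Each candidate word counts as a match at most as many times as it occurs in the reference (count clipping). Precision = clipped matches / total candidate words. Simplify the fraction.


Reference word counts: {'and': 2, 'many': 1, 'runs': 2}
Checking each candidate word (with clipping):
  'runs' -> in reference (ref count 2, used 1/2) -> match (matches: 1)
  'and' -> in reference (ref count 2, used 1/2) -> match (matches: 2)
  'many' -> in reference (ref count 1, used 1/1) -> match (matches: 3)
  'runs' -> in reference (ref count 2, used 2/2) -> match (matches: 4)
  'many' -> ref count 1 already used up (1/1) -> clipped, no match (matches: 4)
  'runs' -> ref count 2 already used up (2/2) -> clipped, no match (matches: 4)
  'many' -> ref count 1 already used up (1/1) -> clipped, no match (matches: 4)
Clipped matches: 4, Candidate length: 7
Precision = 4/7

4/7


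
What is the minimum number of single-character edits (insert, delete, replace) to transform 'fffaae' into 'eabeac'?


Building DP table for s1='fffaae' (len 6) and s2='eabeac' (len 6):
       e  a  b  e  a  c
    0  1  2  3  4  5  6
  f 1  1  2  3  4  5  6
  f 2  2  2  3  4  5  6
  f 3  3  3  3  4  5  6
  a 4  4  3  4  4  4  5
  a 5  5  4  4  5  4  5
  e 6  5  5  5  4  5  5
Edit distance = dp[6][6] = 5

5


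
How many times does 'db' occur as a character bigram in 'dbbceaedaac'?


Scanning 'dbbceaedaac' for bigram 'db':
  Position 0: 'db' -> MATCH
  Position 1: 'bb' -> no
  Position 2: 'bc' -> no
  Position 3: 'ce' -> no
  Position 4: 'ea' -> no
  Position 5: 'ae' -> no
  Position 6: 'ed' -> no
  Position 7: 'da' -> no
  Position 8: 'aa' -> no
  Position 9: 'ac' -> no
Total matches: 1

1


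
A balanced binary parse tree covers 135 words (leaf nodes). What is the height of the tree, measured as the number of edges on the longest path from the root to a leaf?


In a balanced binary tree with n leaves the deepest leaf is ceil(log2(n)) edges below the root.
log2(135) = 7.0768
ceil(7.0768) = 8
height (edges) = 8

8


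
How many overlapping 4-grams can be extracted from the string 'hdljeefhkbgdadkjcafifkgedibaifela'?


String 'hdljeefhkbgdadkjcafifkgedibaifela' has length L = 33.
Number of overlapping n-grams = L - n + 1
Substituting: 33 - 4 + 1 = 30

30


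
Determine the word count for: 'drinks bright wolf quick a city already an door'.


Counting words by splitting on spaces:
  Word 1: 'drinks'
  Word 2: 'bright'
  Word 3: 'wolf'
  Word 4: 'quick'
  Word 5: 'a'
  Word 6: 'city'
  Word 7: 'already'
  Word 8: 'an'
  Word 9: 'door'
Total words: 9

9


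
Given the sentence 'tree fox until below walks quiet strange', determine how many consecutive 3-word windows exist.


Word trigrams from [7] words:
  Trigram 1: (tree fox until)
  Trigram 2: (fox until below)
  Trigram 3: (until below walks)
  Trigram 4: (below walks quiet)
  Trigram 5: (walks quiet strange)
Total word trigrams: 7 - 2 = 5

5


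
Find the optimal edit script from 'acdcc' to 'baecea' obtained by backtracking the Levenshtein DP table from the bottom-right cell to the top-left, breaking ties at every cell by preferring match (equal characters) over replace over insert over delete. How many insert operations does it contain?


Edit distance = 5. Backtracking from cell (5, 6) with preference match > replace > insert > delete,
then listing the resulting alignment 'acdcc' -> 'baecea' left to right:
  Step 1: insert 'b' [insertion #1]
  Step 2: keep 'a'
  Step 3: replace c->e
  Step 4: replace d->c
  Step 5: replace c->e
  Step 6: replace c->a
Total insertions: 1

1


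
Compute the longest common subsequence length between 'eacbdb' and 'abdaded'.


DP table for LCS of 'eacbdb' and 'abdaded':
       a  b  d  a  d  e  d
    0  0  0  0  0  0  0  0
  e 0  0  0  0  0  0  1  1
  a 0  1  1  1  1  1  1  1
  c 0  1  1  1  1  1  1  1
  b 0  1  2  2  2  2  2  2
  d 0  1  2  3  3  3  3  3
  b 0  1  2  3  3  3  3  3
LCS: 'abd'
LCS length = 3

3


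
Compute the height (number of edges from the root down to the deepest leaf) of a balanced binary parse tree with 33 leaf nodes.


In a balanced binary tree with n leaves the deepest leaf is ceil(log2(n)) edges below the root.
log2(33) = 5.0444
ceil(5.0444) = 6
height (edges) = 6

6


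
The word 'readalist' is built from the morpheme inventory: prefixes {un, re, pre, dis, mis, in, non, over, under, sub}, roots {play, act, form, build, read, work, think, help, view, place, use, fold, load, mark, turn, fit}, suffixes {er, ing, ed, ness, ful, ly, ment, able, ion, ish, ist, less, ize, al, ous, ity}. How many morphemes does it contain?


Segmenting 'readalist' against the inventory:
  'read' -> root (morpheme 1)
  'al' -> suffix (morpheme 2)
  'ist' -> suffix (morpheme 3)
Total morphemes: 3

3


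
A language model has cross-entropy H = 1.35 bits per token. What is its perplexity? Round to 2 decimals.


Perplexity formula: PP = 2^H
H = 1.35
PP = 2^1.35
Decompose: 2^1.35 = 2^1 * 2^0.35
2^1 = 2, 2^0.35 ~ 1.2745606
PP ~ 2 * 1.2745606 = 2.5491212
Rounded to 2 decimals: 2.55

2.55


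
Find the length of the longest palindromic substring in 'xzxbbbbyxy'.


Scanning 'xzxbbbbyxy' for palindromic substrings.
Substring at positions 3-6: 'bbbb'.
Check: reverse('bbbb') = 'bbbb' -> palindrome confirmed.
Neighbouring characters ('x' / 'y') break symmetry, so it cannot extend further.
No longer palindromic substring exists; longest length = 4

4


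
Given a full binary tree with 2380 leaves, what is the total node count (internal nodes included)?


Leaf nodes (terminals): 2380
Internal nodes = n - 1 = 2380 - 1 = 2379
Total = leaves + internal = 2380 + 2379 = 4759

4759


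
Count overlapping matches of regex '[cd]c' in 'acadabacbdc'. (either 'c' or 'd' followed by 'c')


Pattern: [cd]c means either 'c' or 'd' followed by 'c'.
Scanning 'acadabacbdc' position-by-position:
  Pos 0: window 'ac' -> no
  Pos 1: window 'ca' -> no
  Pos 2: window 'ad' -> no
  Pos 3: window 'da' -> no
  Pos 4: window 'ab' -> no
  Pos 5: window 'ba' -> no
  Pos 6: window 'ac' -> no
  Pos 7: window 'cb' -> no
  Pos 8: window 'bd' -> no
  Pos 9: window 'dc' -> MATCH
  Pos 10: window 'c' -> no
Total matches: 1

1


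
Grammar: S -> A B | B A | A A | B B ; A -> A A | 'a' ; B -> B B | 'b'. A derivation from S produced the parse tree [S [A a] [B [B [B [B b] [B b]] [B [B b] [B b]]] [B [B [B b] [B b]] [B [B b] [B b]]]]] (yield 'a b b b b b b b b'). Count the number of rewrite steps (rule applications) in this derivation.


Every bracketed nonterminal node [X ...] in the tree is produced by exactly one rule application.
Reading the tree off as a leftmost derivation:
  Step 1: S  =>  A B   (applied S -> A B)
  Step 2: A B  =>  a B   (applied A -> a)
  Step 3: a B  =>  a B B   (applied B -> B B)
  Step 4: a B B  =>  a B B B   (applied B -> B B)
  Step 5: a B B B  =>  a B B B B   (applied B -> B B)
  Step 6: a B B B B  =>  a b B B B   (applied B -> b)
  Step 7: a b B B B  =>  a b b B B   (applied B -> b)
  Step 8: a b b B B  =>  a b b B B B   (applied B -> B B)
  Step 9: a b b B B B  =>  a b b b B B   (applied B -> b)
  Step 10: a b b b B B  =>  a b b b b B   (applied B -> b)
  Step 11: a b b b b B  =>  a b b b b B B   (applied B -> B B)
  Step 12: a b b b b B B  =>  a b b b b B B B   (applied B -> B B)
  Step 13: a b b b b B B B  =>  a b b b b b B B   (applied B -> b)
  Step 14: a b b b b b B B  =>  a b b b b b b B   (applied B -> b)
  Step 15: a b b b b b b B  =>  a b b b b b b B B   (applied B -> B B)
  Step 16: a b b b b b b B B  =>  a b b b b b b b B   (applied B -> b)
  Step 17: a b b b b b b b B  =>  a b b b b b b b b   (applied B -> b)
Final yield: a b b b b b b b b
Total rewrite steps: 17

17


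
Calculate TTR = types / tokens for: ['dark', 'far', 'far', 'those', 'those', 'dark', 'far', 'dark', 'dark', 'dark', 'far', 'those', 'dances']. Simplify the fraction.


Tokens: 13
Unique types: ('dances', 'dark', 'far', 'those') = 4
TTR = 4/13
Already in lowest terms.

4/13


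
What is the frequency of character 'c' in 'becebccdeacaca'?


Scanning 'becebccdeacaca' for 'c':
  Position 2: 'c' -> MATCH (count: 1)
  Position 5: 'c' -> MATCH (count: 2)
  Position 6: 'c' -> MATCH (count: 3)
  Position 10: 'c' -> MATCH (count: 4)
  Position 12: 'c' -> MATCH (count: 5)
Total occurrences of 'c': 5

5


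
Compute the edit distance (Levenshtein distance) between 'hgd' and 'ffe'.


Building DP table for s1='hgd' (len 3) and s2='ffe' (len 3):
       f  f  e
    0  1  2  3
  h 1  1  2  3
  g 2  2  2  3
  d 3  3  3  3
Edit distance = dp[3][3] = 3

3


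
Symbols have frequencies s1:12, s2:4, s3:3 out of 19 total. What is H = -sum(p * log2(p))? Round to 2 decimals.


Computing entropy H = -sum(p_i * log2(p_i)):
  s1: p = 12/19 = 0.6316, -p*log2(p) = 0.4187
  s2: p = 4/19 = 0.2105, -p*log2(p) = 0.4732
  s3: p = 3/19 = 0.1579, -p*log2(p) = 0.4205
H = sum of terms = 1.3124
Rounded to 2 decimals: 1.31

1.31


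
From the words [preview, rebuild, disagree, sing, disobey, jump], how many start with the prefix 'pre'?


Checking each word for prefix 'pre':
  'preview' -> YES, starts with 'pre' (count: 1)
  'rebuild' -> no (count: 1)
  'disagree' -> no (count: 1)
  'sing' -> no (count: 1)
  'disobey' -> no (count: 1)
  'jump' -> no (count: 1)
Total with prefix 'pre': 1

1


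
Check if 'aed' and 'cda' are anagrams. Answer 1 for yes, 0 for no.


Sort characters of 'aed': 'ade'
Sort characters of 'cda': 'acd'
Sorted forms differ -> they are NOT anagrams
Result: 0

0


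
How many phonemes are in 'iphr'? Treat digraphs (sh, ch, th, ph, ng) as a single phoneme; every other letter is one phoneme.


Parsing 'iphr' greedily, digraphs first:
  'i' -> vowel phoneme (phonemes so far: 1)
  'ph' -> digraph (1 consonant phoneme) (phonemes so far: 2)
  'r' -> consonant phoneme (phonemes so far: 3)
Total phonemes: 3

3


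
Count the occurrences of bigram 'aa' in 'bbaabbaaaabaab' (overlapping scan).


Scanning 'bbaabbaaaabaab' for bigram 'aa':
  Position 0: 'bb' -> no
  Position 1: 'ba' -> no
  Position 2: 'aa' -> MATCH
  Position 3: 'ab' -> no
  Position 4: 'bb' -> no
  Position 5: 'ba' -> no
  Position 6: 'aa' -> MATCH
  Position 7: 'aa' -> MATCH
  Position 8: 'aa' -> MATCH
  Position 9: 'ab' -> no
  Position 10: 'ba' -> no
  Position 11: 'aa' -> MATCH
  Position 12: 'ab' -> no
Total matches: 5

5


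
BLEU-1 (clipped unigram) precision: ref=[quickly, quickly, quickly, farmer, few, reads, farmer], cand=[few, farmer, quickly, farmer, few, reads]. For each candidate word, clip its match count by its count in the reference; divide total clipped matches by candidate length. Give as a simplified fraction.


Reference word counts: {'farmer': 2, 'few': 1, 'quickly': 3, 'reads': 1}
Checking each candidate word (with clipping):
  'few' -> in reference (ref count 1, used 1/1) -> match (matches: 1)
  'farmer' -> in reference (ref count 2, used 1/2) -> match (matches: 2)
  'quickly' -> in reference (ref count 3, used 1/3) -> match (matches: 3)
  'farmer' -> in reference (ref count 2, used 2/2) -> match (matches: 4)
  'few' -> ref count 1 already used up (1/1) -> clipped, no match (matches: 4)
  'reads' -> in reference (ref count 1, used 1/1) -> match (matches: 5)
Clipped matches: 5, Candidate length: 6
Precision = 5/6

5/6


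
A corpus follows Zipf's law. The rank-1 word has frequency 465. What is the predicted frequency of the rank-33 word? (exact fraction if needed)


Zipf's law: freq(rank) = f1 / rank
f1 = 465, rank = 33
freq = 465 / 33
GCD(465, 33) = 3
Simplified: 155/11

155/11


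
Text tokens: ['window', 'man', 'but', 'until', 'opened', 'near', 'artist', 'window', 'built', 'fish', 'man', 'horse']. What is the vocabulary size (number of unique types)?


Listing all tokens and tracking unique types:
  Token 1: 'window' -> NEW (unique so far: 1)
  Token 2: 'man' -> NEW (unique so far: 2)
  Token 3: 'but' -> NEW (unique so far: 3)
  Token 4: 'until' -> NEW (unique so far: 4)
  Token 5: 'opened' -> NEW (unique so far: 5)
  Token 6: 'near' -> NEW (unique so far: 6)
  Token 7: 'artist' -> NEW (unique so far: 7)
  Token 8: 'window' -> duplicate (unique so far: 7)
  Token 9: 'built' -> NEW (unique so far: 8)
  Token 10: 'fish' -> NEW (unique so far: 9)
  Token 11: 'man' -> duplicate (unique so far: 9)
  Token 12: 'horse' -> NEW (unique so far: 10)
Unique types: ('artist', 'built', 'but', 'fish', 'horse', 'man', 'near', 'opened', 'until', 'window')
Vocabulary size: 10

10


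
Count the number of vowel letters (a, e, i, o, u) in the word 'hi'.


Scanning each character of 'hi':
  Position 1: 'h' -> consonant (running count: 0)
  Position 2: 'i' -> vowel (running count: 1)
Total vowels: 1

1


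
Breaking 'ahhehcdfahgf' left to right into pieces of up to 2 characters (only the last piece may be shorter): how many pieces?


'ahhehcdfahgf' has 12 characters.
Chunking with max size 2:
  Chunk 1: 'ah' (positions 0-1)
  Chunk 2: 'he' (positions 2-3)
  Chunk 3: 'hc' (positions 4-5)
  Chunk 4: 'df' (positions 6-7)
  Chunk 5: 'ah' (positions 8-9)
  Chunk 6: 'gf' (positions 10-11)
Total chunks: ceil(12 / 2) = 6

6


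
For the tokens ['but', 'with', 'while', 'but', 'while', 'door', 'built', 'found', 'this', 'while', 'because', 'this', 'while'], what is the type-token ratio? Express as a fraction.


Tokens: 13
Unique types: ('because', 'built', 'but', 'door', 'found', 'this', 'while', 'with') = 8
TTR = 8/13
Already in lowest terms.

8/13


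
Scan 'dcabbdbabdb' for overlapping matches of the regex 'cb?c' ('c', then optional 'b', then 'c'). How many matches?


Pattern: cb?c means 'c', then optional 'b', then 'c'.
Scanning 'dcabbdbabdb' position-by-position:
  Pos 0: window 'dca' -> no
  Pos 1: window 'cab' -> no
  Pos 2: window 'abb' -> no
  Pos 3: window 'bbd' -> no
  Pos 4: window 'bdb' -> no
  Pos 5: window 'dba' -> no
  Pos 6: window 'bab' -> no
  Pos 7: window 'abd' -> no
  Pos 8: window 'bdb' -> no
  Pos 9: window 'db' -> no
  Pos 10: window 'b' -> no
Total matches: 0

0


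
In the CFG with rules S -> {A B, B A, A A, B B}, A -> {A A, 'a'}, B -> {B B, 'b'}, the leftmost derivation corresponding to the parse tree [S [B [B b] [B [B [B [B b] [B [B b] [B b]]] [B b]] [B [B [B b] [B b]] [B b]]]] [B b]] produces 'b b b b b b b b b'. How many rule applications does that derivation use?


Every bracketed nonterminal node [X ...] in the tree is produced by exactly one rule application.
Reading the tree off as a leftmost derivation:
  Step 1: S  =>  B B   (applied S -> B B)
  Step 2: B B  =>  B B B   (applied B -> B B)
  Step 3: B B B  =>  b B B   (applied B -> b)
  Step 4: b B B  =>  b B B B   (applied B -> B B)
  Step 5: b B B B  =>  b B B B B   (applied B -> B B)
  Step 6: b B B B B  =>  b B B B B B   (applied B -> B B)
  Step 7: b B B B B B  =>  b b B B B B   (applied B -> b)
  Step 8: b b B B B B  =>  b b B B B B B   (applied B -> B B)
  Step 9: b b B B B B B  =>  b b b B B B B   (applied B -> b)
  Step 10: b b b B B B B  =>  b b b b B B B   (applied B -> b)
  Step 11: b b b b B B B  =>  b b b b b B B   (applied B -> b)
  Step 12: b b b b b B B  =>  b b b b b B B B   (applied B -> B B)
  Step 13: b b b b b B B B  =>  b b b b b B B B B   (applied B -> B B)
  Step 14: b b b b b B B B B  =>  b b b b b b B B B   (applied B -> b)
  Step 15: b b b b b b B B B  =>  b b b b b b b B B   (applied B -> b)
  Step 16: b b b b b b b B B  =>  b b b b b b b b B   (applied B -> b)
  Step 17: b b b b b b b b B  =>  b b b b b b b b b   (applied B -> b)
Final yield: b b b b b b b b b
Total rewrite steps: 17

17
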